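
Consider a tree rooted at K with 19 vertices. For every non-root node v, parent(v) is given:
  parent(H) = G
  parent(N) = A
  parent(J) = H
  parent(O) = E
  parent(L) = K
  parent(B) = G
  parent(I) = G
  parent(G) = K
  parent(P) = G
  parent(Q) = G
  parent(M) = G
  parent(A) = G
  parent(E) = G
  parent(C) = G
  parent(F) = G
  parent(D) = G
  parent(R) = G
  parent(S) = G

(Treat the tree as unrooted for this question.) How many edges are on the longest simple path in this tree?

4

Starting from L, a farthest node is O at distance 4.
One longest path: L - K - G - E - O.
So the diameter is 4.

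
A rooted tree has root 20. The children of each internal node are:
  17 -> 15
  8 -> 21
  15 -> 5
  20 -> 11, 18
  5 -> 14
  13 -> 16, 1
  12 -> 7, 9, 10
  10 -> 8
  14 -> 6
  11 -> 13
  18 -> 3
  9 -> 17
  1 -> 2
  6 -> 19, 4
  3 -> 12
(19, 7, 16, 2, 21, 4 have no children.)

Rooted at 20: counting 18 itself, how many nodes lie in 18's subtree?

Descendants of 18 (including itself): 18, 3, 12, 10, 7, 9, 8, 17, 21, 15, 5, 14, 6, 19, 4. That's 15.

15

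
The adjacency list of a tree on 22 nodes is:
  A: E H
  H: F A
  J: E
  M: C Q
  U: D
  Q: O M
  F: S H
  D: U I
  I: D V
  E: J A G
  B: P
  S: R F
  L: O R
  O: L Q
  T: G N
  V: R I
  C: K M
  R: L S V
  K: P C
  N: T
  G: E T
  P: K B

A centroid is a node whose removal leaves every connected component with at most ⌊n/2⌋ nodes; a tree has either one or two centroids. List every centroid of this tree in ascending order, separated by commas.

R

If R is removed the pieces have sizes 9, 8, 4, all ≤ ⌊22/2⌋ = 11.
No neighbour of R does as well, so R is the unique centroid.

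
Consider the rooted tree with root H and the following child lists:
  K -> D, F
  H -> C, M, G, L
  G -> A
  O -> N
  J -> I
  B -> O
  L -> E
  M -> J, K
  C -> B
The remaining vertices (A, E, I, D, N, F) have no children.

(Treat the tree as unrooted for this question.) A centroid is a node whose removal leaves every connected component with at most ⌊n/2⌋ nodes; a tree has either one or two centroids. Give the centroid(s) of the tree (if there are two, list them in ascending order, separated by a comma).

Delete H: the remaining components have sizes 6, 4, 2, 2. Max 6 ≤ 7, so H is a centroid.
Every other node leaves some component of size > 7, so the centroid is unique.

H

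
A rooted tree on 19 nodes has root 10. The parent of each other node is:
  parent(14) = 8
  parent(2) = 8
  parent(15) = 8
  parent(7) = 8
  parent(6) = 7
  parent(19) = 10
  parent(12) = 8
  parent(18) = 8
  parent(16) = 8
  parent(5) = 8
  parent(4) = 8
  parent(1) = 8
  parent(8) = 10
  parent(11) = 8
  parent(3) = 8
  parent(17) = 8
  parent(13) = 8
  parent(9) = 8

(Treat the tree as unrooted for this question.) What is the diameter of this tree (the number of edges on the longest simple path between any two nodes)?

4

A longest path is 6-7-8-10-19, with 4 edges.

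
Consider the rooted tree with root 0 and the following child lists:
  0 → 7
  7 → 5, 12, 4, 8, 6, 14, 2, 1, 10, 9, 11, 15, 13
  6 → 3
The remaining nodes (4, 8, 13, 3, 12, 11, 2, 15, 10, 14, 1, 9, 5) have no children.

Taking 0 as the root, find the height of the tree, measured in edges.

A deepest node is 3, reached by 0 – 7 – 6 – 3.
That path has 3 edges, so the height is 3.

3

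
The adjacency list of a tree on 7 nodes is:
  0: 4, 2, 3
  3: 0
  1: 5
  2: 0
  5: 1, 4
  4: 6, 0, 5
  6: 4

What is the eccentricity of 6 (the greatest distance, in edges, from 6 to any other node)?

3

A farthest node from 6 is 2 (1, 3 also at distance 3).
The path 6–4–0–2 has 3 edges.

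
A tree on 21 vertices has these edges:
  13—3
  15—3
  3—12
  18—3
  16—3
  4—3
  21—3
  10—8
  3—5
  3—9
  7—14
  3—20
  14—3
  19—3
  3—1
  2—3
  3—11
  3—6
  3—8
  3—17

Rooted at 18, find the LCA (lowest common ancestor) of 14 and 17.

3

14's ancestor chain is 14, 3, 18 and 17's is 17, 3, 18; they first meet at 3.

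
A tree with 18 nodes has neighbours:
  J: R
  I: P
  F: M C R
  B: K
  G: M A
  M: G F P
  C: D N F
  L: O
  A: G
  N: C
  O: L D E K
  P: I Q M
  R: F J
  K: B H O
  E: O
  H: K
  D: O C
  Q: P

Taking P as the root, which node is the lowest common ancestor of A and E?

Path A→root: A G M P; path E→root: E O D C F M P.
First common node: M.

M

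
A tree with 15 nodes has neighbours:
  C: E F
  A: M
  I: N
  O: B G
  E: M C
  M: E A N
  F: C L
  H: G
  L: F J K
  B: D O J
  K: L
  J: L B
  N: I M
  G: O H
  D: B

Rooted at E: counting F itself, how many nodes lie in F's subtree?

9

F's subtree: {F, L, J, K, B, O, D, G, H}, size 9.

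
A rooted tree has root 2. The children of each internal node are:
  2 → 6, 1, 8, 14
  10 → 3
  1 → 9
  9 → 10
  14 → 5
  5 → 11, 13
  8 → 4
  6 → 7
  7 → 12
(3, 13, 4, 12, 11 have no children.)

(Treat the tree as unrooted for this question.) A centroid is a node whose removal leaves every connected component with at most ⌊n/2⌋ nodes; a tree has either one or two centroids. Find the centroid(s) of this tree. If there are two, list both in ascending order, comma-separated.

2

Delete 2: the remaining components have sizes 4, 4, 3, 2. Max 4 ≤ 7, so 2 is a centroid.
No neighbour of 2 does as well, so 2 is the unique centroid.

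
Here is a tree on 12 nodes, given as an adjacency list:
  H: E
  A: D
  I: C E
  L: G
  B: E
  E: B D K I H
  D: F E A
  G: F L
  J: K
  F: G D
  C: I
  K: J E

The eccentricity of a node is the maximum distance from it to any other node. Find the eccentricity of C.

A farthest node from C is L.
The path C – I – E – D – F – G – L has 6 edges.

6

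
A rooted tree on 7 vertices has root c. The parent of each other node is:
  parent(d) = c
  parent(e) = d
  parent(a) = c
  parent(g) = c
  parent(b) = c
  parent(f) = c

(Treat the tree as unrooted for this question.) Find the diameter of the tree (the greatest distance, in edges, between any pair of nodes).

BFS from e reaches b last, at distance 3; BFS from b confirms no node is farther.
Path: e-d-c-b.

3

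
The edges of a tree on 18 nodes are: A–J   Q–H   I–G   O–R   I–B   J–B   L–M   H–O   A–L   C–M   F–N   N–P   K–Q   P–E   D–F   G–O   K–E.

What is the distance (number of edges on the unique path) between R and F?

Walking from R: R–O–H–Q–K–E–P–N–F. Length 8.

8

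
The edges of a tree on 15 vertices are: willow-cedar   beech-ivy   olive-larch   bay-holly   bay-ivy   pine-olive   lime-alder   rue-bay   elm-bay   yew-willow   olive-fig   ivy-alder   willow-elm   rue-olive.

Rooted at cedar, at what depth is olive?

cedar–willow–elm–bay–rue–olive — 5 edges.

5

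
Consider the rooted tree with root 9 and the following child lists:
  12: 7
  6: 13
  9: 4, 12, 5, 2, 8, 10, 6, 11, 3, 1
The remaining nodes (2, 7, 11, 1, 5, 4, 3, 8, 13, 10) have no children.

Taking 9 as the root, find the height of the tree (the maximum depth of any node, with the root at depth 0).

A deepest node is 7, reached by 9–12–7.
That path has 2 edges, so the height is 2.

2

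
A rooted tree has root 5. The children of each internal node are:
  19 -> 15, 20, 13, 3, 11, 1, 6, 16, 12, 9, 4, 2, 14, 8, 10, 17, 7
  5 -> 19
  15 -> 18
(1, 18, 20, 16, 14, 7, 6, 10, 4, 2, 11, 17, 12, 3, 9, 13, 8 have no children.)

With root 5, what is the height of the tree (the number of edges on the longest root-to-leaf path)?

The longest root-to-leaf path is 5 – 19 – 15 – 18 (3 edges).

3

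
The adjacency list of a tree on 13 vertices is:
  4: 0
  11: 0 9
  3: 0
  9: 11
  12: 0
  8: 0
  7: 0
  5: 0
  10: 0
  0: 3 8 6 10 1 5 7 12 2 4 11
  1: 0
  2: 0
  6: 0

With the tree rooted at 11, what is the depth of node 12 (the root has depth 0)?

Path from 11 to 12: 11–0–12, which has 2 edges.

2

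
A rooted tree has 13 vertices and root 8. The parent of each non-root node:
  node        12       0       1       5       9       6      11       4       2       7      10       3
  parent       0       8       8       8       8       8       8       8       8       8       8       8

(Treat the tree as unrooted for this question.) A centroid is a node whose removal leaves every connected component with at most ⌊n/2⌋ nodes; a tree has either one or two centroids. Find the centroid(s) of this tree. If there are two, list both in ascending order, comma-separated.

8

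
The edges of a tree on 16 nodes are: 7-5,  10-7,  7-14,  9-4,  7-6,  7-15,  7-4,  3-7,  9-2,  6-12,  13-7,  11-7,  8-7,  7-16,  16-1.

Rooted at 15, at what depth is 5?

2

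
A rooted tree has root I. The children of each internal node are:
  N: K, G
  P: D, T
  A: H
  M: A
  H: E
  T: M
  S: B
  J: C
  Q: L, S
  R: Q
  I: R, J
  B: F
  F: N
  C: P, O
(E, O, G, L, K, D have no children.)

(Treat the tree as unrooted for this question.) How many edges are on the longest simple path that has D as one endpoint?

11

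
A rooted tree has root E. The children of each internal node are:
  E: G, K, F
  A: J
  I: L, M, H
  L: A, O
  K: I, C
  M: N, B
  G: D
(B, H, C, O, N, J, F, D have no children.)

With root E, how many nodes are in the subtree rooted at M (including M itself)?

3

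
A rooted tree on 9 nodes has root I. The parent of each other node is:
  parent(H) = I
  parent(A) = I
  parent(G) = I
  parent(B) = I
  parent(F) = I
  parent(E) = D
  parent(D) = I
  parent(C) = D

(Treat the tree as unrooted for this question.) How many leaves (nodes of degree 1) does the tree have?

7

Exactly 7 nodes have a single neighbour: A, B, C, E, F, G, H.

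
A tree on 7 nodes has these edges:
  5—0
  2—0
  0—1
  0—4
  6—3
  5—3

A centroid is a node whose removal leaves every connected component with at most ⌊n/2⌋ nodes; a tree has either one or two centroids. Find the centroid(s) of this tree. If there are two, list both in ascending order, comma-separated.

0

Removing 0 splits the tree into components of sizes 3, 1, 1, 1; the largest is 3 ≤ ⌊7/2⌋ = 3.
No neighbour of 0 does as well, so 0 is the unique centroid.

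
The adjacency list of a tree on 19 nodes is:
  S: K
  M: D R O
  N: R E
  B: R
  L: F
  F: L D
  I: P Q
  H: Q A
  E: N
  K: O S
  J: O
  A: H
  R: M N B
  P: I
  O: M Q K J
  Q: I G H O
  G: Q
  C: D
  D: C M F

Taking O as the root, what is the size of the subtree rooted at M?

9

M's subtree: {M, D, R, C, F, N, B, L, E}, size 9.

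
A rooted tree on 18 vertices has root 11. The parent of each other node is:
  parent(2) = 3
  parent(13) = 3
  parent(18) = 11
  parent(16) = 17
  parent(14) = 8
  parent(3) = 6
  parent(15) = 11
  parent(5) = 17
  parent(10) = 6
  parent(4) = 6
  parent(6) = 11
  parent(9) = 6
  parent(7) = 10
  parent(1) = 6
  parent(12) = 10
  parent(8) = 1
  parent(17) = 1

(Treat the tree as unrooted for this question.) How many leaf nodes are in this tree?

Exactly 11 nodes have a single neighbour: 2, 4, 5, 7, 9, 12, 13, 14, 15, 16, 18.

11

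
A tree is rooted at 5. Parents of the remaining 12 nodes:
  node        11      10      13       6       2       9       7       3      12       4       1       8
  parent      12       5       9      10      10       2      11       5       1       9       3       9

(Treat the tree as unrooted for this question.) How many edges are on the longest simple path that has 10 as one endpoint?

6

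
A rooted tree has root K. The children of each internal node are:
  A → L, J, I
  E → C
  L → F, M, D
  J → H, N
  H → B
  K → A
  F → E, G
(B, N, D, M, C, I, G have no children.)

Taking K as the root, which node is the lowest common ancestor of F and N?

A

Ancestors of F (toward the root): F, L, A, K.
Ancestors of N: N, J, A, K.
The deepest node appearing in both lists is A.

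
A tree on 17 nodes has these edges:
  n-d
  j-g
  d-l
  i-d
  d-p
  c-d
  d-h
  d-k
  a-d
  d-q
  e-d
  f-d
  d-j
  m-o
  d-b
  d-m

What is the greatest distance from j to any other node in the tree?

The node farthest from j is o, via j-d-m-o — 3 edges.

3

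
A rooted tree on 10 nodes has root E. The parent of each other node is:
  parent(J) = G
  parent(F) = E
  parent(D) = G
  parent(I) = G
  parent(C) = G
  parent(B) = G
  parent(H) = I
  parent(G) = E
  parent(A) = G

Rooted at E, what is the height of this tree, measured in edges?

3

A deepest node is H, reached by E–G–I–H.
That path has 3 edges, so the height is 3.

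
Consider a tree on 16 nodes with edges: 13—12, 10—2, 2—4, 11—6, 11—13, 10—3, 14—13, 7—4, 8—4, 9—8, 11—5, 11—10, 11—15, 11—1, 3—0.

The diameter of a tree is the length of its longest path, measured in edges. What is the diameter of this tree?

7

Starting from 9, a farthest node is 14 at distance 7.
One longest path: 9–8–4–2–10–11–13–14.
So the diameter is 7.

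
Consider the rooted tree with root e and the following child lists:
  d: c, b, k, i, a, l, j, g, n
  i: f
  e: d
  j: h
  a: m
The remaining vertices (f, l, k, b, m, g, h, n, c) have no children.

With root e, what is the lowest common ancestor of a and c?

d

Path a→root: a d e; path c→root: c d e.
First common node: d.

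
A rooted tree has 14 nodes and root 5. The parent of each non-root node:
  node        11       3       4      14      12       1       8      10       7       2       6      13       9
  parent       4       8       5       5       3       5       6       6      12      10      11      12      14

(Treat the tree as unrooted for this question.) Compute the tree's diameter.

9

BFS from 9 reaches 7 last, at distance 9; BFS from 7 confirms no node is farther.
Path: 9-14-5-4-11-6-8-3-12-7.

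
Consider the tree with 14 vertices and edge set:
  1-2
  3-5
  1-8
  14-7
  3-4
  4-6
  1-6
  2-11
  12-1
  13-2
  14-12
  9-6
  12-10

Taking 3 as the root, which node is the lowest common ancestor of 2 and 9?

Ancestors of 2 (toward the root): 2, 1, 6, 4, 3.
Ancestors of 9: 9, 6, 4, 3.
The deepest node appearing in both lists is 6.

6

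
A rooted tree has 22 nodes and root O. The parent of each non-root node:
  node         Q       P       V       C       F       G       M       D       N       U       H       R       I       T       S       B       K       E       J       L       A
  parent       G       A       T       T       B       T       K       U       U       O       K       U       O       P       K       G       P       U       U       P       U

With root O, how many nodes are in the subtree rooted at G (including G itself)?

4

The subtree rooted at G contains: G, Q, B, F — 4 nodes.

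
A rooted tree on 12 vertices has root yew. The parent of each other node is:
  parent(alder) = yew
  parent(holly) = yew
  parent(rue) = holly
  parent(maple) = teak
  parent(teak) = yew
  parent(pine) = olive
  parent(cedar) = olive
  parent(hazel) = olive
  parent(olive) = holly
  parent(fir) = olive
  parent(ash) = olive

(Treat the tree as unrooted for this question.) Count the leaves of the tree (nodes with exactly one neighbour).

8

Exactly 8 nodes have a single neighbour: alder, ash, cedar, fir, hazel, maple, pine, rue.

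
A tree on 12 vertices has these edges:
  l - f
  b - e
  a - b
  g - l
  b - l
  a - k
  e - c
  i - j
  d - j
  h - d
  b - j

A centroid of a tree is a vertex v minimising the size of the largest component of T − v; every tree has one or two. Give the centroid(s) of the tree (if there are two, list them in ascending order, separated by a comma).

b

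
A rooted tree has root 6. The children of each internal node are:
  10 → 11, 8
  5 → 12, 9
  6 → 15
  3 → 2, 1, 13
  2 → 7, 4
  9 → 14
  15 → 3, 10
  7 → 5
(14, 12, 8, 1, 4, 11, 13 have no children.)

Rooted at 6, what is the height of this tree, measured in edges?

7

14 sits deepest: 6–15–3–2–7–5–9–14 — 7 edges from the root.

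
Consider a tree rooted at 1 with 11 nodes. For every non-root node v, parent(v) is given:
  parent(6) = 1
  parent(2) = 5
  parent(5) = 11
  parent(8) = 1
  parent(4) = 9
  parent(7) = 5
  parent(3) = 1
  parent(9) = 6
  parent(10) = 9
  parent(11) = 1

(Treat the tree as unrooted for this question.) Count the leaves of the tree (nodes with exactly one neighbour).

Exactly 6 nodes have a single neighbour: 2, 3, 4, 7, 8, 10.

6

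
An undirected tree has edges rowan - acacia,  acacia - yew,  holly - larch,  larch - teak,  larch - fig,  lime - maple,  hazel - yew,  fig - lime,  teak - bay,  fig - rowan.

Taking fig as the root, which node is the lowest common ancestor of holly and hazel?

fig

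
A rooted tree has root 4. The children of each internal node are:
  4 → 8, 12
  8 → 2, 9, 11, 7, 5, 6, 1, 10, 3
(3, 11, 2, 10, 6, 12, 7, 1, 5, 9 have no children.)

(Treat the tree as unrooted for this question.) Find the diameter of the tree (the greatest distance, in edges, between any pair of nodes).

Starting from 12, a farthest node is 9 at distance 3.
One longest path: 12-4-8-9.
So the diameter is 3.

3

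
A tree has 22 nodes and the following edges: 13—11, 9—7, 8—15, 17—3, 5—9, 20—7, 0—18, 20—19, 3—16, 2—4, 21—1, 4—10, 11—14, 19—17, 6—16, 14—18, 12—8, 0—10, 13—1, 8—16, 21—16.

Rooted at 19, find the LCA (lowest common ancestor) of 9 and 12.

9's ancestor chain is 9, 7, 20, 19 and 12's is 12, 8, 16, 3, 17, 19; they first meet at 19.

19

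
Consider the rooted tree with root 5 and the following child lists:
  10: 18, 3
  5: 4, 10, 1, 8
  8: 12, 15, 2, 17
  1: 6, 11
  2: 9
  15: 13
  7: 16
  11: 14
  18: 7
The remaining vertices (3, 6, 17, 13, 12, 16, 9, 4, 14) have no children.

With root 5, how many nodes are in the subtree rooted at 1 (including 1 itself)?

4

The subtree rooted at 1 contains: 1, 11, 6, 14 — 4 nodes.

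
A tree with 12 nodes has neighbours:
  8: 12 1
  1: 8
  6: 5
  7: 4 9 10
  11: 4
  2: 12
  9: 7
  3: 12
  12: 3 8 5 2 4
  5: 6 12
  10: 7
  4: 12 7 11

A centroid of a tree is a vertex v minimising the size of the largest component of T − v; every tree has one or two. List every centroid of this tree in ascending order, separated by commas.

If 12 is removed the pieces have sizes 5, 2, 2, 1, 1, all ≤ ⌊12/2⌋ = 6.
Every other node leaves some component of size > 6, so the centroid is unique.

12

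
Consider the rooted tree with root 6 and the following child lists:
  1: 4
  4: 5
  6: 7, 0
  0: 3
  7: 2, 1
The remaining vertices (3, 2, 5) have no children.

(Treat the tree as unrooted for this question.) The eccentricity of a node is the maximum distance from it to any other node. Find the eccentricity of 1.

4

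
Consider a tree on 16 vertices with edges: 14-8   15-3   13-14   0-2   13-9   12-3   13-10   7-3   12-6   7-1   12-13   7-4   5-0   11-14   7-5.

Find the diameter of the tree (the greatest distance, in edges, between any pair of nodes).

BFS from 11 reaches 2 last, at distance 8; BFS from 2 confirms no node is farther.
Path: 11 - 14 - 13 - 12 - 3 - 7 - 5 - 0 - 2.

8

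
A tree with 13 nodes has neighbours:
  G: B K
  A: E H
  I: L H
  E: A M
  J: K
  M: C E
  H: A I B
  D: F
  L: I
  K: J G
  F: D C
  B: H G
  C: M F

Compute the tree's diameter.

A longest path is J - K - G - B - H - A - E - M - C - F - D, with 10 edges.

10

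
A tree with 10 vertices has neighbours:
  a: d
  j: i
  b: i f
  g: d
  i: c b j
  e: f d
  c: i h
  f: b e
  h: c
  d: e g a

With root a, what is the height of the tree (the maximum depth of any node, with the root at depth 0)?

h sits deepest: a → d → e → f → b → i → c → h — 7 edges from the root.

7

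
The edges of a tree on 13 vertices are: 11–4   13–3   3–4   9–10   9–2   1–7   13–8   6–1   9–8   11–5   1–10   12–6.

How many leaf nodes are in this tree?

4

Exactly 4 nodes have a single neighbour: 2, 5, 7, 12.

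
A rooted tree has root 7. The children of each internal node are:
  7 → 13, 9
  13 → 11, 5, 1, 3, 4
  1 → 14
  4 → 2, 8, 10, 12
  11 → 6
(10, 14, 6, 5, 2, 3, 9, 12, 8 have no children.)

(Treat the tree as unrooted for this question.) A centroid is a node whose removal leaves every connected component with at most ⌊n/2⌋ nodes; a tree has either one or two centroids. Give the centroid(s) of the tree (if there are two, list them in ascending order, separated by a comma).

Delete 13: the remaining components have sizes 5, 2, 2, 2, 1, 1. Max 5 ≤ 7, so 13 is a centroid.
No neighbour of 13 does as well, so 13 is the unique centroid.

13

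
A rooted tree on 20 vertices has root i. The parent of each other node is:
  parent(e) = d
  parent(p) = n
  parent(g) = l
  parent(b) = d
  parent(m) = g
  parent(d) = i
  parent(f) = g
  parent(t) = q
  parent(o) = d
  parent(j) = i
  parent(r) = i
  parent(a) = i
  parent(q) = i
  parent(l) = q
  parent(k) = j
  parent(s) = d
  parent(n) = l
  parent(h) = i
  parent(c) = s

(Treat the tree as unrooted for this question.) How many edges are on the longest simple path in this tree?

7

BFS from c reaches m last, at distance 7; BFS from m confirms no node is farther.
Path: c - s - d - i - q - l - g - m.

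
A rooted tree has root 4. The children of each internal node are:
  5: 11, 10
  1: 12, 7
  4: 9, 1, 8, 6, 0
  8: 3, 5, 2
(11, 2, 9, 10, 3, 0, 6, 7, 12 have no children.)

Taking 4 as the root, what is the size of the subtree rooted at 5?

3

Descendants of 5 (including itself): 5, 10, 11. That's 3.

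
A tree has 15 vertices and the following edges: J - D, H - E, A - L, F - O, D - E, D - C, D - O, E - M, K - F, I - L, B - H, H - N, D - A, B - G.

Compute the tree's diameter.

BFS from G reaches K last, at distance 7; BFS from K confirms no node is farther.
Path: G-B-H-E-D-O-F-K.

7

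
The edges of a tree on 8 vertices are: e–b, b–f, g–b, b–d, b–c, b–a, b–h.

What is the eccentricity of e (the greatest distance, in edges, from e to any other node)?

2

A farthest node from e is h (g, d, a, c, f also at distance 2).
The path e – b – h has 2 edges.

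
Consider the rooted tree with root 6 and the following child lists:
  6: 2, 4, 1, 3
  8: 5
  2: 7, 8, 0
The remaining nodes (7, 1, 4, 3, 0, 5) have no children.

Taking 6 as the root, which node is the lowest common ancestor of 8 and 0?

2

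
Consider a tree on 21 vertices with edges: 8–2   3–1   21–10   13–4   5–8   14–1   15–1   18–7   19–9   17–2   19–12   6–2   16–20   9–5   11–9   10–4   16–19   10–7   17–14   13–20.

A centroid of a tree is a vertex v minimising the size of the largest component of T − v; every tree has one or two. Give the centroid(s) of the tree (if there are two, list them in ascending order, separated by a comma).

9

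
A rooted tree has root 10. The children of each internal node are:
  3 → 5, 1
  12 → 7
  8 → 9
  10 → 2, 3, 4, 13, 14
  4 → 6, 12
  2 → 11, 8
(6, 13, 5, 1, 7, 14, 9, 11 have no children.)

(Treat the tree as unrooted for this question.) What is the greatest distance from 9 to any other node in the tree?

6

Distances from 9 peak at 6, attained at 7.
9-8-2-10-4-12-7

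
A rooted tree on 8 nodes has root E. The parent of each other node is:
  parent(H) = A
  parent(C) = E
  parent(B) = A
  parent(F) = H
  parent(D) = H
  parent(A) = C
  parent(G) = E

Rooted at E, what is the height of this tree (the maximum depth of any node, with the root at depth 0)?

4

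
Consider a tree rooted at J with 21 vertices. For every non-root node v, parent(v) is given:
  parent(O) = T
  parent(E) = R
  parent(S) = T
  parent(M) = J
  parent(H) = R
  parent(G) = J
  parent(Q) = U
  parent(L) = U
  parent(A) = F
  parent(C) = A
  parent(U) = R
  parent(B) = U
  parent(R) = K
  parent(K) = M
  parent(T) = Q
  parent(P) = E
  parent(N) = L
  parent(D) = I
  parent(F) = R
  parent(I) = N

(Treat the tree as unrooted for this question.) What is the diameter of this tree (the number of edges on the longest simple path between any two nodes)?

9

BFS from G reaches D last, at distance 9; BFS from D confirms no node is farther.
Path: G - J - M - K - R - U - L - N - I - D.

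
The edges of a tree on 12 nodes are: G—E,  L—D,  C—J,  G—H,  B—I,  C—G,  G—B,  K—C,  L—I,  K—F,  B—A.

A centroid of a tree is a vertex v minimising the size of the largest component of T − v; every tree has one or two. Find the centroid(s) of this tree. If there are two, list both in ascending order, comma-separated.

G

If G is removed the pieces have sizes 5, 4, 1, 1, all ≤ ⌊12/2⌋ = 6.
No neighbour of G does as well, so G is the unique centroid.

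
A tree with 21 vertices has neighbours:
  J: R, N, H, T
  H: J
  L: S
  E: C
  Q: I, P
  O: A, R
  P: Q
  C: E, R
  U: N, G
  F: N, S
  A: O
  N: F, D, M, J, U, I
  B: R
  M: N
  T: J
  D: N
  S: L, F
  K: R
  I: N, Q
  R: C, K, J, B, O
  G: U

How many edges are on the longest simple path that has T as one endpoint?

5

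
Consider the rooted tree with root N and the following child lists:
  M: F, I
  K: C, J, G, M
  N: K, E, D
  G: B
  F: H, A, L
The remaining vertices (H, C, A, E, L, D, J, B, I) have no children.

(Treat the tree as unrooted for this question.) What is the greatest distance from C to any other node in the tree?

A farthest node from C is A (L, H also at distance 4).
The path C–K–M–F–A has 4 edges.

4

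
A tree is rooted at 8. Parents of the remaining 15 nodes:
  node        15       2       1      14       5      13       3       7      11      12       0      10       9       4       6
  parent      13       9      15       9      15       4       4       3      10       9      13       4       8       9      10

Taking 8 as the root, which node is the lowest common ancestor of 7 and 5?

4

Ancestors of 7 (toward the root): 7, 3, 4, 9, 8.
Ancestors of 5: 5, 15, 13, 4, 9, 8.
The deepest node appearing in both lists is 4.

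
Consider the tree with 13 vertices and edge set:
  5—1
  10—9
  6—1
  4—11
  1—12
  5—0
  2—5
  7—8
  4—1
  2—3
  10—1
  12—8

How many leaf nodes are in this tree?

Degree-1 nodes: 0, 3, 6, 7, 9, 11 — 6 of them.

6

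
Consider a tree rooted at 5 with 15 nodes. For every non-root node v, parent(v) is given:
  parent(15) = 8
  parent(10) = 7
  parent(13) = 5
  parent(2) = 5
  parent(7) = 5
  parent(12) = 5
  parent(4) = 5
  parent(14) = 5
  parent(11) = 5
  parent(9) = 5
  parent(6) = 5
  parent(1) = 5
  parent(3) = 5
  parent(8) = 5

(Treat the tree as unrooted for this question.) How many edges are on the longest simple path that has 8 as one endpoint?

3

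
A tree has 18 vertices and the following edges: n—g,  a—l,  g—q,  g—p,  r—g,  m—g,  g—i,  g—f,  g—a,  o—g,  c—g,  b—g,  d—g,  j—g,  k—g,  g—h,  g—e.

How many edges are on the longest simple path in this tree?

BFS from l reaches e last, at distance 3; BFS from e confirms no node is farther.
Path: l – a – g – e.

3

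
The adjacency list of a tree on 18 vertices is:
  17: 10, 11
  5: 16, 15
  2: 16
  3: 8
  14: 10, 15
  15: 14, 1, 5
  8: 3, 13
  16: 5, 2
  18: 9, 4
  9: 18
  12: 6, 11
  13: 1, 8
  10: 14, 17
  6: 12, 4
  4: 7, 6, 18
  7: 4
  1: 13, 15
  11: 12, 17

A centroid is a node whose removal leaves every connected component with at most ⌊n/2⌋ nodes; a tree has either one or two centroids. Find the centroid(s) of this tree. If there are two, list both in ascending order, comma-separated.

10, 14

Removing 10 splits the tree into components of sizes 9, 8; the largest is 9 ≤ ⌊18/2⌋ = 9.
14 is adjacent to 10 and is also a centroid (the largest component after removing it is likewise 9).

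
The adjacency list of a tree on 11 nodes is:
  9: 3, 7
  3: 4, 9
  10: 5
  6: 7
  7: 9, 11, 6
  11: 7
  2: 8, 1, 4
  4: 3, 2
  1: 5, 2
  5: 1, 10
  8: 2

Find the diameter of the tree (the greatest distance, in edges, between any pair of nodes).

8

Starting from 10, a farthest node is 6 at distance 8.
One longest path: 10-5-1-2-4-3-9-7-6.
So the diameter is 8.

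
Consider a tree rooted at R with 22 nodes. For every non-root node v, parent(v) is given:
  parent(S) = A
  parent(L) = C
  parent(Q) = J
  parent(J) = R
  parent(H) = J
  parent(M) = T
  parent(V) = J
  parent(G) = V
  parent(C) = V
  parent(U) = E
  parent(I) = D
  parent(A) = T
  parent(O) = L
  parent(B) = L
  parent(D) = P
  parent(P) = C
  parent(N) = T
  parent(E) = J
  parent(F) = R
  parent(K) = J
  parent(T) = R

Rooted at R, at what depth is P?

Path from R to P: R – J – V – C – P, which has 4 edges.

4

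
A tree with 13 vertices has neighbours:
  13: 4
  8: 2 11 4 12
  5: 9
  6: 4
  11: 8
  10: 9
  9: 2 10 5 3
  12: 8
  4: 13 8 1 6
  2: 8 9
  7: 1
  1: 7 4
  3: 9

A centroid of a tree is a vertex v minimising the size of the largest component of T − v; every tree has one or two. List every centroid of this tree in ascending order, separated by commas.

8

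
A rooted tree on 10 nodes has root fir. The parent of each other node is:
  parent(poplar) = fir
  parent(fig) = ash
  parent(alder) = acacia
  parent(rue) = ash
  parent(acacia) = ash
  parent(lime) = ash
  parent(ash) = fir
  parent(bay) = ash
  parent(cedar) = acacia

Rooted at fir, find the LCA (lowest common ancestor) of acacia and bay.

ash

acacia's ancestor chain is acacia, ash, fir and bay's is bay, ash, fir; they first meet at ash.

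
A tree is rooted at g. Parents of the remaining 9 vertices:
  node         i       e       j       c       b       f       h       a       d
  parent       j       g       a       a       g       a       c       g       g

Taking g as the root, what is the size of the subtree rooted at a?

6

Descendants of a (including itself): a, j, f, c, i, h. That's 6.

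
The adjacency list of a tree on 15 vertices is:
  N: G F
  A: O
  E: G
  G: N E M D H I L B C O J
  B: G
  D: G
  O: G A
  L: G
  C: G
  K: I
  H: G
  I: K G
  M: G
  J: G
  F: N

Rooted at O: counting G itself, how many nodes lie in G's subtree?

G's subtree: {G, N, B, I, J, C, M, H, D, E, L, F, K}, size 13.

13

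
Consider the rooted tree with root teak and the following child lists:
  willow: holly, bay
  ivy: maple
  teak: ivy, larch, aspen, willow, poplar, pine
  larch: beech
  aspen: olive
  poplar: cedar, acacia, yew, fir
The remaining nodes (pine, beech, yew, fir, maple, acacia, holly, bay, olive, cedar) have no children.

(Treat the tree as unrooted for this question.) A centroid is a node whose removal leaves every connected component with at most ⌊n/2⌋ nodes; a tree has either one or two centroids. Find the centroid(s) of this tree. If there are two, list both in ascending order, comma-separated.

Removing teak splits the tree into components of sizes 5, 3, 2, 2, 2, 1; the largest is 5 ≤ ⌊16/2⌋ = 8.
Every other node leaves some component of size > 8, so the centroid is unique.

teak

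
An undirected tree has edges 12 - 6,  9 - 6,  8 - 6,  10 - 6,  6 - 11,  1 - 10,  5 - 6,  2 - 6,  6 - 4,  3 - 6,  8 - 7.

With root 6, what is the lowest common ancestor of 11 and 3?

6

Path 11→root: 11 6; path 3→root: 3 6.
First common node: 6.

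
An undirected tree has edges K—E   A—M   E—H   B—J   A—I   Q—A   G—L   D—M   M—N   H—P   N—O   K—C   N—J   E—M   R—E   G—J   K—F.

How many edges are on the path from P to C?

Walking from P: P - H - E - K - C. Length 4.

4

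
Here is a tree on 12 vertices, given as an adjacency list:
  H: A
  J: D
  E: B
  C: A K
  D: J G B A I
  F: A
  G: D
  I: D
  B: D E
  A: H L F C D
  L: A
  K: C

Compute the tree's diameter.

Starting from E, a farthest node is K at distance 5.
One longest path: E–B–D–A–C–K.
So the diameter is 5.

5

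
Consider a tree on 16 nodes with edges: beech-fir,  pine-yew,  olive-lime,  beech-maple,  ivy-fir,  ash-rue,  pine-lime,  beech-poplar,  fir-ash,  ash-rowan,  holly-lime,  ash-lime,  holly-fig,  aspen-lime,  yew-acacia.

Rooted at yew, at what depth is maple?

yew – pine – lime – ash – fir – beech – maple — 6 edges.

6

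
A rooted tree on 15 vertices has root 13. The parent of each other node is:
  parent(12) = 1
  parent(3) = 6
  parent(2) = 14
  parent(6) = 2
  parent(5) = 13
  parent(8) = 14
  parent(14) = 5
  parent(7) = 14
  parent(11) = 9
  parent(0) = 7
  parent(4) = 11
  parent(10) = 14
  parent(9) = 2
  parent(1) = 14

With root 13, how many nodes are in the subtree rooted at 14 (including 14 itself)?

13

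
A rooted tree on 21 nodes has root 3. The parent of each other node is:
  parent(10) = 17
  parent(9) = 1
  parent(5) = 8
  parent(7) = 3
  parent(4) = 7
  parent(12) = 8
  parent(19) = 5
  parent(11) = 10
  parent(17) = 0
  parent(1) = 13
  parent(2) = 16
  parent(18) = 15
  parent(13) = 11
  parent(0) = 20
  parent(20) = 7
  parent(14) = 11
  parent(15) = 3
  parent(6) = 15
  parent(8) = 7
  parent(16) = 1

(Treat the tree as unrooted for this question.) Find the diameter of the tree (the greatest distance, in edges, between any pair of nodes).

Starting from 2, a farthest node is 19 at distance 12.
One longest path: 2 - 16 - 1 - 13 - 11 - 10 - 17 - 0 - 20 - 7 - 8 - 5 - 19.
So the diameter is 12.

12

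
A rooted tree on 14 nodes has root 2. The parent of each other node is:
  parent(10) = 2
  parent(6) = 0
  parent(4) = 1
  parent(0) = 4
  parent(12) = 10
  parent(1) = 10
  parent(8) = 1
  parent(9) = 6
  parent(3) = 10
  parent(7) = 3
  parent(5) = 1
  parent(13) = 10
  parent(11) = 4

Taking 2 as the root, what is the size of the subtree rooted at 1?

8

Descendants of 1 (including itself): 1, 4, 5, 8, 11, 0, 6, 9. That's 8.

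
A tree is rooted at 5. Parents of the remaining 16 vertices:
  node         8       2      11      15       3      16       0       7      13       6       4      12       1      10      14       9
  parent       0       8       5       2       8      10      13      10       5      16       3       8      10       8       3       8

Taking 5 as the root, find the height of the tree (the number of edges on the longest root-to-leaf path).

6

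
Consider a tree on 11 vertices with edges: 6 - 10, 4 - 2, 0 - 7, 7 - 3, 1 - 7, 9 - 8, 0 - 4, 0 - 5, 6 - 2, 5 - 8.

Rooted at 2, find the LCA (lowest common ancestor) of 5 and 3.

0

Ancestors of 5 (toward the root): 5, 0, 4, 2.
Ancestors of 3: 3, 7, 0, 4, 2.
The deepest node appearing in both lists is 0.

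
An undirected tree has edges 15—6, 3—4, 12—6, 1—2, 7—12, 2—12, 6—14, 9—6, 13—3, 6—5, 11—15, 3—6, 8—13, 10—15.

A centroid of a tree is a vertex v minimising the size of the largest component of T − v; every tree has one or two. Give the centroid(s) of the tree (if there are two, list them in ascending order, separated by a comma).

6

Delete 6: the remaining components have sizes 4, 4, 3, 1, 1, 1. Max 4 ≤ 7, so 6 is a centroid.
Every other node leaves some component of size > 7, so the centroid is unique.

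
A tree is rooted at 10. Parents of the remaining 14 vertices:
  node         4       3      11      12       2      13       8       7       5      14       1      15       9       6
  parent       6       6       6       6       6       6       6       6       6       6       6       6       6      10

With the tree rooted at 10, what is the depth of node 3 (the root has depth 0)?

2

Climbing from 3 to the root: 3 – 6 – 10. That's 2 steps.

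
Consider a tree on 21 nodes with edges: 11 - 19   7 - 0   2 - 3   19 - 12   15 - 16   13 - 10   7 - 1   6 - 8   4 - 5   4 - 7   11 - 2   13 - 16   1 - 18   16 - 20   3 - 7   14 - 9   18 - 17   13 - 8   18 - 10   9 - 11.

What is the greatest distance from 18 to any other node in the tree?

7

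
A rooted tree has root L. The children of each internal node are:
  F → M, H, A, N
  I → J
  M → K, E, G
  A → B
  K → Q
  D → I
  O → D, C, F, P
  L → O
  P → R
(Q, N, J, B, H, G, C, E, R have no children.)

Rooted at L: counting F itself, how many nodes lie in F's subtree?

10

Descendants of F (including itself): F, M, A, N, H, E, G, K, B, Q. That's 10.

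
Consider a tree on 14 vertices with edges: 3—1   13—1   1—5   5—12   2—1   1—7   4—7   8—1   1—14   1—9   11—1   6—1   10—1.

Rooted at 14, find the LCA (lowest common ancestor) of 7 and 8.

1

7's ancestor chain is 7, 1, 14 and 8's is 8, 1, 14; they first meet at 1.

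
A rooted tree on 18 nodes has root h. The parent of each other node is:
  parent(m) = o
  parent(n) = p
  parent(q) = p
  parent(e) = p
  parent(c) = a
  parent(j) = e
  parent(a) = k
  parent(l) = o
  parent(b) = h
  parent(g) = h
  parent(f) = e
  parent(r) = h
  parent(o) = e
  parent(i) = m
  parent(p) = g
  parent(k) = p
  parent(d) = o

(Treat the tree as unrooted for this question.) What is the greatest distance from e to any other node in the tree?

Distances from e peak at 4, attained at r (b, c also at distance 4).
e–p–g–h–r

4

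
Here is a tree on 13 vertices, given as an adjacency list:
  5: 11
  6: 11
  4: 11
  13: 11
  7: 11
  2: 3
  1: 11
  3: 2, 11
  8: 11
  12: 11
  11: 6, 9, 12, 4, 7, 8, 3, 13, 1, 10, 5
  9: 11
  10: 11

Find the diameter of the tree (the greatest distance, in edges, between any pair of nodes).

3

BFS from 2 reaches 6 last, at distance 3; BFS from 6 confirms no node is farther.
Path: 2 - 3 - 11 - 6.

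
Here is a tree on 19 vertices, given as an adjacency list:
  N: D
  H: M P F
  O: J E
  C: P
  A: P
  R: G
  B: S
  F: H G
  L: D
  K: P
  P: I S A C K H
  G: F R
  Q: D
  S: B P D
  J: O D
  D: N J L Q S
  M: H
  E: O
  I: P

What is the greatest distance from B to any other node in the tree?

Distances from B peak at 6, attained at R.
B–S–P–H–F–G–R

6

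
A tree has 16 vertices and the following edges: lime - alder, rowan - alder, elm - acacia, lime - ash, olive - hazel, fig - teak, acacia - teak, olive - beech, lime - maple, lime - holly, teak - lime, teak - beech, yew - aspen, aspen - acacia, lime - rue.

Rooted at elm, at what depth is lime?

3

Path from elm to lime: elm–acacia–teak–lime, which has 3 edges.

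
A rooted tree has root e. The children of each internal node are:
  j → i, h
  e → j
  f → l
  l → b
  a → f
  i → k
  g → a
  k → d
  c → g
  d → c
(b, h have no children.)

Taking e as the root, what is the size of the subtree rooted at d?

7

The subtree rooted at d contains: d, c, g, a, f, l, b — 7 nodes.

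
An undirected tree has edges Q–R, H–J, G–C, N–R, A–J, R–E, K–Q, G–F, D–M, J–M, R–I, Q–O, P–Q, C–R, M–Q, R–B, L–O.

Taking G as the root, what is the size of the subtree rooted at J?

3

The subtree rooted at J contains: J, A, H — 3 nodes.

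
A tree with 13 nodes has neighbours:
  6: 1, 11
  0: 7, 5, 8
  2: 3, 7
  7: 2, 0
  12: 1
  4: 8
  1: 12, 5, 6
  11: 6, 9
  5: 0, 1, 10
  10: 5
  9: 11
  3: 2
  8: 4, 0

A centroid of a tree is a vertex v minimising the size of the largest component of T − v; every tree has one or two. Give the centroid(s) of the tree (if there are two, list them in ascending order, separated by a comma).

If 5 is removed the pieces have sizes 6, 5, 1, all ≤ ⌊13/2⌋ = 6.
No neighbour of 5 does as well, so 5 is the unique centroid.

5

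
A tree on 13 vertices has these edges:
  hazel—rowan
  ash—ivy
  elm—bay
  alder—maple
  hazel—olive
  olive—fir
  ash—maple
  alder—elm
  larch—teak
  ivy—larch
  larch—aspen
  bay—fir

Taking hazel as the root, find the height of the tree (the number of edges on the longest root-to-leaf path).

teak sits deepest: hazel – olive – fir – bay – elm – alder – maple – ash – ivy – larch – teak — 10 edges from the root.

10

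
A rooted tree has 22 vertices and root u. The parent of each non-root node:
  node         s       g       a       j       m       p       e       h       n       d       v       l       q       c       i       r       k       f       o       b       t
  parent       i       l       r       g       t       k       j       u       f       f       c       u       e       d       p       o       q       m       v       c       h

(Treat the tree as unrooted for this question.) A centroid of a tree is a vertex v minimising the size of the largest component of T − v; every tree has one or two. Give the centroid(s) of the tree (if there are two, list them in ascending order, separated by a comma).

h, t

Removing t splits the tree into components of sizes 11, 10; the largest is 11 ≤ ⌊22/2⌋ = 11.
h is adjacent to t and is also a centroid (the largest component after removing it is likewise 11).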